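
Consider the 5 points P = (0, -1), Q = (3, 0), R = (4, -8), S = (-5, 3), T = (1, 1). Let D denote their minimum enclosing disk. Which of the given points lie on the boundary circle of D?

A smallest enclosing disk is always determined by at most three of the input points on its boundary.
The farthest pair is R–S with squared distance 202. The circle on this segment as diameter has centre (-0.5, -2.5) and r² = 202/4 = 50.5.
Check P: distance² to centre = 2.5 ≤ 50.5, so it lies inside.
All remaining points lie in this disk, and no smaller disk contains both endpoints, so this is the minimum enclosing circle.
The points at distance exactly r from the centre are R, S — 2 points.

R, S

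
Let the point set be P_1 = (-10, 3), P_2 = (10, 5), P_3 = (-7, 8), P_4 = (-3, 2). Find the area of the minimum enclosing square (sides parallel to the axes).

The bounding box has width 20 and height 6.
An axis-aligned square enclosing the set must have side ≥ max(width, height).
So the minimum side is max(20, 6) = 20.
Area = 20² = 400.

400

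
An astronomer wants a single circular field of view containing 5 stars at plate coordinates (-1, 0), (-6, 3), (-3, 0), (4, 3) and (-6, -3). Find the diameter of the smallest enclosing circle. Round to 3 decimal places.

The minimum enclosing circle of a finite set is fixed by two of the points (as a diameter) or three (as a circumcircle).
The farthest pair is (4, 3)–(-6, -3) with squared distance 136. The circle on this segment as diameter has centre (-1, 0) and r² = 136/4 = 34.
Check (-1, 0): distance² to centre = 0 ≤ 34, so it lies inside.
All remaining points lie in this disk, and no smaller disk contains both endpoints, so this is the minimum enclosing circle.
Diameter = 2r = 2√34 ≈ 11.662.

11.662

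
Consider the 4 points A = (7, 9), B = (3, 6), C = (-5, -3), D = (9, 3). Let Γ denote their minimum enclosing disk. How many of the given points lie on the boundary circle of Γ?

A smallest enclosing disk is always determined by at most three of the input points on its boundary.
The farthest pair is A–C with squared distance 288. The circle on this segment as diameter has centre (1, 3) and r² = 288/4 = 72.
Check B: distance² to centre = 13 ≤ 72, so it lies inside.
All remaining points lie in this disk, and no smaller disk contains both endpoints, so this is the minimum enclosing circle.
The points at distance exactly r from the centre are A, C — 2 points.

2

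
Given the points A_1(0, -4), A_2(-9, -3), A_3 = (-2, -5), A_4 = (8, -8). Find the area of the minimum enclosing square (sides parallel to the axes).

289

The bounding box has width 17 and height 5.
An axis-aligned square enclosing the set must have side ≥ max(width, height).
So the minimum side is max(17, 5) = 17.
Area = 17² = 289.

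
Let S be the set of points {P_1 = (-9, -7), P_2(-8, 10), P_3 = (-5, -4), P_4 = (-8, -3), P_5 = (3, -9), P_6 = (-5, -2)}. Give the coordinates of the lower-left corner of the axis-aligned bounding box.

(-9, -9)

x-range [-9, 3], y-range [-9, 10].
The lower-left corner is (-9, -9).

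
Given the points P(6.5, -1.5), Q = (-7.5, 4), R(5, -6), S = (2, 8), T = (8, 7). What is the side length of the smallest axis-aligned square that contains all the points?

15.5

The bounding box has width 15.5 and height 14.
An axis-aligned square enclosing the set must have side ≥ max(width, height).
So the minimum side is max(15.5, 14) = 15.5.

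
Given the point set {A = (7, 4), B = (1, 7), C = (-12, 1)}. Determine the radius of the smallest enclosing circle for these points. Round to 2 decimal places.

Side lengths²: AB² = 45, AC² = 370, BC² = 205.
Since AC² = 370 ≥ 205 + 45 = 250, the angle opposite AC is not acute, so the smallest enclosing circle has AC as diameter.
Centre = midpoint of AC = (-2.5, 2.5), r² = 370/4 = 92.5.
r = √(92.5) ≈ 9.62.

9.62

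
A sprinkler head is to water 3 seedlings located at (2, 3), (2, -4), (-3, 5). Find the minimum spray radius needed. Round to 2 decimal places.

5.15

Call the three points A, B, C in the order given.
Side lengths²: AB² = 49, AC² = 29, BC² = 106.
Since BC² = 106 ≥ 49 + 29 = 78, the angle opposite BC is not acute, so the smallest enclosing circle has BC as diameter.
Centre = midpoint of BC = (-0.5, 0.5), r² = 106/4 = 26.5.
r = √(26.5) ≈ 5.15.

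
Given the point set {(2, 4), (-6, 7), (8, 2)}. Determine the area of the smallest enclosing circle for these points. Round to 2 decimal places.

Call the three points A, B, C in the order given.
Side lengths²: AB² = 73, AC² = 40, BC² = 221.
Since BC² = 221 ≥ 73 + 40 = 113, the angle opposite BC is not acute, so the smallest enclosing circle has BC as diameter.
Centre = midpoint of BC = (1, 4.5), r² = 221/4 = 55.25.
Area = π·r² = π·55.25 ≈ 173.57.

173.57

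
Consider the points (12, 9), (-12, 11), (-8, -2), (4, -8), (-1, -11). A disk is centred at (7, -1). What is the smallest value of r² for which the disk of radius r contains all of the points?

505

The required radius is the distance from (7, -1) to the farthest point.
Squared distances: 125, 505, 226, 58, 164.
Maximum is 505, attained at (-12, 11).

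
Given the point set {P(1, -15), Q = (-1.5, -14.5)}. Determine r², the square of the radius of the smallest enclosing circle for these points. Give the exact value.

The smallest circle enclosing two points has them as diameter endpoints.
Centre = midpoint = (-0.25, -14.75); r² = |PQ|²/4 = 6.5/4 = 1.625.

1.625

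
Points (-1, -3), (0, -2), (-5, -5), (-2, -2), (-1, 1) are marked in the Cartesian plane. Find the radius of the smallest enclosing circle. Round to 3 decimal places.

By Welzl's lemma the MEC is supported by two points (diametrically opposite) or three points (on a circumcircle).
The farthest pair is (-5, -5)–(-1, 1) with squared distance 52. The circle on this segment as diameter has centre (-3, -2) and r² = 52/4 = 13.
Check (-1, -3): distance² to centre = 5 ≤ 13, so it lies inside.
All remaining points lie in this disk, and no smaller disk contains both endpoints, so this is the minimum enclosing circle.
r = √13 ≈ 3.606.

3.606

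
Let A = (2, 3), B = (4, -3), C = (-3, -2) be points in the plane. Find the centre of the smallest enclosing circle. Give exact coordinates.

Side lengths²: AB² = 40, AC² = 50, BC² = 50.
Since BC² = 50 < 50 + 40 = 90, the triangle is acute, so the smallest enclosing circle is the circumcircle.
Circumcentre = (0.75, -0.75), r² = 15.625.
Centre = (0.75, -0.75).

(0.75, -0.75)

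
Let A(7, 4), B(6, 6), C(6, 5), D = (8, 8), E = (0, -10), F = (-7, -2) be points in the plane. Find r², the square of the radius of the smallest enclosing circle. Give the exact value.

The minimum enclosing circle is determined by three boundary points: D, E, F.
Their circumcentre is (107/38, -9/19) with r² = 142493/1444.
The farthest remaining point B is at distance² 75157/1444 ≤ 142493/1444.

142493/1444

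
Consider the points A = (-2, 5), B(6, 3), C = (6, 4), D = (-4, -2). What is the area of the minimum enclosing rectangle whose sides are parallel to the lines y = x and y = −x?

In coordinates u = x + y, v = x − y the rectangle is axis-aligned; the map (x,y)→(u,v) scales areas by 2.
u-values: 3, 9, 10, -6; range = 10 − (-6) = 16.
v-values: -7, 3, 2, -2; range = 3 − (-7) = 10.
Area = (16 × 10) / 2 = 80.

80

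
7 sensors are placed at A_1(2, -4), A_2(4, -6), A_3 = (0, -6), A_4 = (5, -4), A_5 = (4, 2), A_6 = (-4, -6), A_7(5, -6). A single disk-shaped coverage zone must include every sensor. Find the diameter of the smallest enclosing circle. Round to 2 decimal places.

A smallest enclosing disk is always determined by at most three of the input points on its boundary.
The minimum enclosing circle is determined by three boundary points: A_5, A_6, A_7.
Their circumcentre is (0.5, -2.5) with r² = 32.5.
The farthest remaining point A_2 is at distance² 24.5 ≤ 32.5.
Diameter = 2r = 2√(32.5) ≈ 11.40.

11.40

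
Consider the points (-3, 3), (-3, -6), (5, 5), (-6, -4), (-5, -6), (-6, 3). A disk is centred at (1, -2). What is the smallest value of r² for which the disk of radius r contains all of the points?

The required radius is the distance from (1, -2) to the farthest point.
Squared distances: 41, 32, 65, 53, 52, 74.
Maximum is 74, attained at (-6, 3).

74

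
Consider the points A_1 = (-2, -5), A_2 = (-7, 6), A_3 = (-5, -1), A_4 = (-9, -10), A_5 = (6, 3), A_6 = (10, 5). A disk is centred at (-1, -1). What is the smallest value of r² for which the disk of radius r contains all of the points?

157

The required radius is the distance from (-1, -1) to the farthest point.
Squared distances: 17, 85, 16, 145, 65, 157.
Maximum is 157, attained at A_6.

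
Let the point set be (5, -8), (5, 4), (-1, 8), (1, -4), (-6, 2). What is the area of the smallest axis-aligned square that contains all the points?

256

The bounding box has width 11 and height 16.
An axis-aligned square enclosing the set must have side ≥ max(width, height).
So the minimum side is max(11, 16) = 16.
Area = 16² = 256.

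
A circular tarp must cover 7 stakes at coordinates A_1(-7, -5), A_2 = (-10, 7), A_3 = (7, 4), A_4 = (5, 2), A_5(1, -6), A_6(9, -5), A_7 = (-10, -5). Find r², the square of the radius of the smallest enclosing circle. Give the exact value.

A smallest enclosing disk is always determined by at most three of the input points on its boundary.
The farthest pair is A_2–A_6 with squared distance 505. The circle on this segment as diameter has centre (-0.5, 1) and r² = 505/4 = 126.25.
Check A_1: distance² to centre = 78.25 ≤ 126.25, so it lies inside.
All remaining points lie in this disk, and no smaller disk contains both endpoints, so this is the minimum enclosing circle.

126.25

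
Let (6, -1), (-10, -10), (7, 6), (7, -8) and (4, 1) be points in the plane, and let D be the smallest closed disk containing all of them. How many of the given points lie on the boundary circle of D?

The minimum enclosing circle of a finite set is fixed by two of the points (as a diameter) or three (as a circumcircle).
The farthest pair is (-10, -10)–(7, 6) with squared distance 545. The circle on this segment as diameter has centre (-1.5, -2) and r² = 545/4 = 136.25.
Check (6, -1): distance² to centre = 57.25 ≤ 136.25, so it lies inside.
All remaining points lie in this disk, and no smaller disk contains both endpoints, so this is the minimum enclosing circle.
The points at distance exactly r from the centre are (-10, -10), (7, 6) — 2 points.

2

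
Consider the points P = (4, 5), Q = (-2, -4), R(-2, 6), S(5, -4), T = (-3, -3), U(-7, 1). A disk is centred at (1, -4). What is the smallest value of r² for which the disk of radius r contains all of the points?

109

The required radius is the distance from (1, -4) to the farthest point.
Squared distances: 90, 9, 109, 16, 17, 89.
Maximum is 109, attained at R.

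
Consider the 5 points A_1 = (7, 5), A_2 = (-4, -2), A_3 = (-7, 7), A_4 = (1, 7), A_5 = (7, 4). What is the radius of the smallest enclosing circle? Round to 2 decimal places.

A smallest enclosing disk is always determined by at most three of the input points on its boundary.
The minimum enclosing circle is determined by three boundary points: A_1, A_2, A_3.
Their circumcentre is (-0.25, 4.25) with r² = 53.125.
The farthest remaining point A_5 is at distance² 52.625 ≤ 53.125.
r = √(53.125) ≈ 7.29.

7.29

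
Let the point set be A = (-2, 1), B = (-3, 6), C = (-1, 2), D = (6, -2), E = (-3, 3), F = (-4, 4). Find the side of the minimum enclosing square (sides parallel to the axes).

The bounding box has width 10 and height 8.
An axis-aligned square enclosing the set must have side ≥ max(width, height).
So the minimum side is max(10, 8) = 10.

10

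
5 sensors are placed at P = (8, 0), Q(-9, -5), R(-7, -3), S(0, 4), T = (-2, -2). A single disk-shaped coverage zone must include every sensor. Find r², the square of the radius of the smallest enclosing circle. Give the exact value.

78.5

A smallest enclosing disk is always determined by at most three of the input points on its boundary.
The farthest pair is P–Q with squared distance 314. The circle on this segment as diameter has centre (-0.5, -2.5) and r² = 314/4 = 78.5.
Check R: distance² to centre = 42.5 ≤ 78.5, so it lies inside.
All remaining points lie in this disk, and no smaller disk contains both endpoints, so this is the minimum enclosing circle.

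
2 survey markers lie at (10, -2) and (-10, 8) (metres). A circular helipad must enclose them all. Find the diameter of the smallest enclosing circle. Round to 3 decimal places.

The smallest circle enclosing two points has them as diameter endpoints.
Centre = midpoint = (0, 3); r² = |(10, -2)−(-10, 8)|²/4 = 500/4 = 125.
Diameter = 2r = 2√125 ≈ 22.361.

22.361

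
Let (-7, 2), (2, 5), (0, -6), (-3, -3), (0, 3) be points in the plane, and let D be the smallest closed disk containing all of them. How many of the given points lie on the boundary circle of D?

By Welzl's lemma the MEC is supported by two points (diametrically opposite) or three points (on a circumcircle).
The minimum enclosing circle is determined by three boundary points: (-7, 2), (2, 5), (0, -6).
Their circumcentre is (-81/62, -5/62) with r² = 70625/1922.
The farthest remaining point (-3, -3) is at distance² 21893/1922 ≤ 70625/1922.
The points at distance exactly r from the centre are (-7, 2), (2, 5), (0, -6) — 3 points.

3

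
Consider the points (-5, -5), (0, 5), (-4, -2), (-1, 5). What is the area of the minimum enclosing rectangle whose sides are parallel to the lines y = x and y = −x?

45

In coordinates u = x + y, v = x − y the rectangle is axis-aligned; the map (x,y)→(u,v) scales areas by 2.
u-values: -10, 5, -6, 4; range = 5 − (-10) = 15.
v-values: 0, -5, -2, -6; range = 0 − (-6) = 6.
Area = (15 × 6) / 2 = 45.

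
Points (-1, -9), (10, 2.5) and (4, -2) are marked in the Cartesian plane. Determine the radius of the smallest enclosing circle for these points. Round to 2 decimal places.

Call the three points A, B, C in the order given.
Side lengths²: AB² = 253.25, AC² = 74, BC² = 56.25.
Since AB² = 253.25 ≥ 74 + 56.25 = 130.25, the angle opposite AB is not acute, so the smallest enclosing circle has AB as diameter.
Centre = midpoint of AB = (4.5, -3.25), r² = 253.25/4 = 63.3125.
r = √(63.3125) ≈ 7.96.

7.96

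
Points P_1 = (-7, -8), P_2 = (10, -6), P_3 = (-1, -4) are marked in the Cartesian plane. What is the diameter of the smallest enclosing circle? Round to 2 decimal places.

17.12

Side lengths²: P_1P_2² = 293, P_1P_3² = 52, P_2P_3² = 125.
Since P_1P_2² = 293 ≥ 125 + 52 = 177, the angle opposite P_1P_2 is not acute, so the smallest enclosing circle has P_1P_2 as diameter.
Centre = midpoint of P_1P_2 = (1.5, -7), r² = 293/4 = 73.25.
Diameter = 2r = 2√(73.25) ≈ 17.12.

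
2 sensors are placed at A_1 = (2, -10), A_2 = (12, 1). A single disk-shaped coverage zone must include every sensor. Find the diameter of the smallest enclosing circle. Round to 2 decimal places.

The smallest circle enclosing two points has them as diameter endpoints.
Centre = midpoint = (7, -4.5); r² = |A_1A_2|²/4 = 221/4 = 55.25.
Diameter = 2r = 2√(55.25) ≈ 14.87.

14.87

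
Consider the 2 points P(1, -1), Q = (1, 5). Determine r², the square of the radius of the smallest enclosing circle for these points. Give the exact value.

9

The smallest circle enclosing two points has them as diameter endpoints.
Centre = midpoint = (1, 2); r² = |PQ|²/4 = 36/4 = 9.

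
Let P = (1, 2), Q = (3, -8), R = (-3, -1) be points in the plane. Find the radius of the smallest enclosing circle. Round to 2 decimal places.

5.11

Side lengths²: PQ² = 104, PR² = 25, QR² = 85.
Since PQ² = 104 < 85 + 25 = 110, the triangle is acute, so the smallest enclosing circle is the circumcircle.
Circumcentre = (77/46, -141/46), r² = 27625/1058.
r = √(27625/1058) ≈ 5.11.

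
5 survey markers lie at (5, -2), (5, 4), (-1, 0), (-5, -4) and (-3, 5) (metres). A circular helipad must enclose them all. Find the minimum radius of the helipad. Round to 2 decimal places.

A smallest enclosing disk is always determined by at most three of the input points on its boundary.
The farthest pair is (5, 4)–(-5, -4) with squared distance 164. The circle on this segment as diameter has centre (0, 0) and r² = 164/4 = 41.
Check (5, -2): distance² to centre = 29 ≤ 41, so it lies inside.
All remaining points lie in this disk, and no smaller disk contains both endpoints, so this is the minimum enclosing circle.
r = √41 ≈ 6.40.

6.40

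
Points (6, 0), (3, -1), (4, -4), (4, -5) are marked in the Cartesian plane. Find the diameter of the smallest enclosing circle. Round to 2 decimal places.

5.39

By Welzl's lemma the MEC is supported by two points (diametrically opposite) or three points (on a circumcircle).
The farthest pair is (6, 0)–(4, -5) with squared distance 29. The circle on this segment as diameter has centre (5, -2.5) and r² = 29/4 = 7.25.
Check (3, -1): distance² to centre = 6.25 ≤ 7.25, so it lies inside.
All remaining points lie in this disk, and no smaller disk contains both endpoints, so this is the minimum enclosing circle.
Diameter = 2r = 2√(7.25) ≈ 5.39.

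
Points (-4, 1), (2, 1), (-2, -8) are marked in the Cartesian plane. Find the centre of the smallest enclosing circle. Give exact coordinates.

Call the three points A, B, C in the order given.
Side lengths²: AB² = 36, AC² = 85, BC² = 97.
Since BC² = 97 < 85 + 36 = 121, the triangle is acute, so the smallest enclosing circle is the circumcircle.
Circumcentre = (-1, -55/18), r² = 8245/324.
Centre = (-1, -55/18).

(-1, -55/18)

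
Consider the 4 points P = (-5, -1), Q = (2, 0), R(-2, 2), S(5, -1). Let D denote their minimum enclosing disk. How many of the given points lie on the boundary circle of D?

The minimum enclosing circle of a finite set is fixed by two of the points (as a diameter) or three (as a circumcircle).
The farthest pair is P–S with squared distance 100. The circle on this segment as diameter has centre (0, -1) and r² = 100/4 = 25.
Check Q: distance² to centre = 5 ≤ 25, so it lies inside.
All remaining points lie in this disk, and no smaller disk contains both endpoints, so this is the minimum enclosing circle.
The points at distance exactly r from the centre are P, S — 2 points.

2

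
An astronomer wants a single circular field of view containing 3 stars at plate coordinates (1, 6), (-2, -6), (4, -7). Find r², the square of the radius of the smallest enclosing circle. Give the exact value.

Call the three points A, B, C in the order given.
Side lengths²: AB² = 153, AC² = 178, BC² = 37.
Since AC² = 178 < 153 + 37 = 190, the triangle is acute, so the smallest enclosing circle is the circumcircle.
Circumcentre = (1.98, -0.62), r² = 44.7848.

44.7848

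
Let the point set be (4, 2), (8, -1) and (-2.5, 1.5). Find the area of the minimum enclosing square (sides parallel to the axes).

110.25

The bounding box has width 10.5 and height 3.
An axis-aligned square enclosing the set must have side ≥ max(width, height).
So the minimum side is max(10.5, 3) = 10.5.
Area = 10.5² = 110.25.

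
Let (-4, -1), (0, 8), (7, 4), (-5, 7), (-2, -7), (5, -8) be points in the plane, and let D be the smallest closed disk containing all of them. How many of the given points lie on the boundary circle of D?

The minimum enclosing circle of a finite set is fixed by two of the points (as a diameter) or three (as a circumcircle).
The farthest pair is (-5, 7)–(5, -8) with squared distance 325. The circle on this segment as diameter has centre (0, -0.5) and r² = 325/4 = 81.25.
Check (-4, -1): distance² to centre = 16.25 ≤ 81.25, so it lies inside.
All remaining points lie in this disk, and no smaller disk contains both endpoints, so this is the minimum enclosing circle.
The points at distance exactly r from the centre are (-5, 7), (5, -8) — 2 points.

2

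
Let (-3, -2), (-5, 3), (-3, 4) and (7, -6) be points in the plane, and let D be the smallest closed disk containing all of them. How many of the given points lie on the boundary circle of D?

By Welzl's lemma the MEC is supported by two points (diametrically opposite) or three points (on a circumcircle).
The farthest pair is (-5, 3)–(7, -6) with squared distance 225. The circle on this segment as diameter has centre (1, -1.5) and r² = 225/4 = 56.25.
Check (-3, -2): distance² to centre = 16.25 ≤ 56.25, so it lies inside.
All remaining points lie in this disk, and no smaller disk contains both endpoints, so this is the minimum enclosing circle.
The points at distance exactly r from the centre are (-5, 3), (7, -6) — 2 points.

2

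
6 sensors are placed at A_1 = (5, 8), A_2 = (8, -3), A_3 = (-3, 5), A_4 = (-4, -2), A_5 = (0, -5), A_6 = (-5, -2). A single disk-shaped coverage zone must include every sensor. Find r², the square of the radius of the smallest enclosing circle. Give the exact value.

The minimum enclosing circle is determined by three boundary points: A_1, A_2, A_6.
Their circumcentre is (25/14, 17/14) with r² = 5525/98.
The farthest remaining point A_4 is at distance² 4293/98 ≤ 5525/98.

5525/98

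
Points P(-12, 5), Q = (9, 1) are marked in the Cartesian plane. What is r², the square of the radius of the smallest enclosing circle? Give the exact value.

The smallest circle enclosing two points has them as diameter endpoints.
Centre = midpoint = (-1.5, 3); r² = |PQ|²/4 = 457/4 = 114.25.

114.25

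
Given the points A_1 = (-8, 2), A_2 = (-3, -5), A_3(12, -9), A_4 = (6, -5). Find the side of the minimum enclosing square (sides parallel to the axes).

20

The bounding box has width 20 and height 11.
An axis-aligned square enclosing the set must have side ≥ max(width, height).
So the minimum side is max(20, 11) = 20.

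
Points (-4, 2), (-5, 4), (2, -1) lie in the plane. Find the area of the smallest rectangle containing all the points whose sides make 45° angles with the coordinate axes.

In coordinates u = x + y, v = x − y the rectangle is axis-aligned; the map (x,y)→(u,v) scales areas by 2.
u-values: -2, -1, 1; range = 1 − (-2) = 3.
v-values: -6, -9, 3; range = 3 − (-9) = 12.
Area = (3 × 12) / 2 = 18.

18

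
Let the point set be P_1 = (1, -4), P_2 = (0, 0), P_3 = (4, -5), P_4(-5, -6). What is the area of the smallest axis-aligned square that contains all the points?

The bounding box has width 9 and height 6.
An axis-aligned square enclosing the set must have side ≥ max(width, height).
So the minimum side is max(9, 6) = 9.
Area = 9² = 81.

81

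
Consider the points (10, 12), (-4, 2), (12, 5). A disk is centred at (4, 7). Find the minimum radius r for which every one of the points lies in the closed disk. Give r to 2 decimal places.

9.43

The required radius is the distance from (4, 7) to the farthest point.
Squared distances: 61, 89, 68.
Maximum is 89, attained at (-4, 2).
r = √89 ≈ 9.43.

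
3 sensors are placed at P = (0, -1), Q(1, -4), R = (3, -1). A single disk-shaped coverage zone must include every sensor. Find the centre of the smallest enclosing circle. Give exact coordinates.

(1.5, -13/6)

Side lengths²: PQ² = 10, PR² = 9, QR² = 13.
Since QR² = 13 < 10 + 9 = 19, the triangle is acute, so the smallest enclosing circle is the circumcircle.
Circumcentre = (1.5, -13/6), r² = 65/18.
Centre = (1.5, -13/6).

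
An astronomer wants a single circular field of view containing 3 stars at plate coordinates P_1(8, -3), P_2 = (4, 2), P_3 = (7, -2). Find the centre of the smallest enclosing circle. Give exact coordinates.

(6, -0.5)

Side lengths²: P_1P_2² = 41, P_1P_3² = 2, P_2P_3² = 25.
Since P_1P_2² = 41 ≥ 25 + 2 = 27, the angle opposite P_1P_2 is not acute, so the smallest enclosing circle has P_1P_2 as diameter.
Centre = midpoint of P_1P_2 = (6, -0.5), r² = 41/4 = 10.25.
Centre = (6, -0.5).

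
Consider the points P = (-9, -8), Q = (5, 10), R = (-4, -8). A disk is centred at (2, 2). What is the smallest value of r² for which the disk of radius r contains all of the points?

The required radius is the distance from (2, 2) to the farthest point.
Squared distances: 221, 73, 136.
Maximum is 221, attained at P.

221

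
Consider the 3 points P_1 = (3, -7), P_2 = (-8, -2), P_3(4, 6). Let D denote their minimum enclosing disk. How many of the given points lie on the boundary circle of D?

Side lengths²: P_1P_2² = 146, P_1P_3² = 170, P_2P_3² = 208.
Since P_2P_3² = 208 < 170 + 146 = 316, the triangle is acute, so the smallest enclosing circle is the circumcircle.
Circumcentre = (-20/37, -7/37), r² = 80665/1369.
The points at distance exactly r from the centre are P_1, P_2, P_3 — 3 points.

3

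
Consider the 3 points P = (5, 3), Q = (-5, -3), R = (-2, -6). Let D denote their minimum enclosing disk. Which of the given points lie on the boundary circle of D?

P, Q, R

Side lengths²: PQ² = 136, PR² = 130, QR² = 18.
Since PQ² = 136 < 130 + 18 = 148, the triangle is acute, so the smallest enclosing circle is the circumcircle.
Circumcentre = (0.375, -0.625), r² = 34.53125.
The points at distance exactly r from the centre are P, Q, R — 3 points.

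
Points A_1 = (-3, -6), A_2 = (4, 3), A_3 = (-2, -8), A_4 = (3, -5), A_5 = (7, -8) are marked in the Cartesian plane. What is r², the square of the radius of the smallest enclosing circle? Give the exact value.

10205/242

A smallest enclosing disk is always determined by at most three of the input points on its boundary.
The minimum enclosing circle is determined by three boundary points: A_2, A_3, A_5.
Their circumcentre is (2.5, -73/22) with r² = 10205/242.
The farthest remaining point A_1 is at distance² 9061/242 ≤ 10205/242.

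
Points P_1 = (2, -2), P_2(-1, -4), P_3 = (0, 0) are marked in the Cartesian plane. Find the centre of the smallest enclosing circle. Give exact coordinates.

(-0.1, -2.1)

Side lengths²: P_1P_2² = 13, P_1P_3² = 8, P_2P_3² = 17.
Since P_2P_3² = 17 < 13 + 8 = 21, the triangle is acute, so the smallest enclosing circle is the circumcircle.
Circumcentre = (-0.1, -2.1), r² = 4.42.
Centre = (-0.1, -2.1).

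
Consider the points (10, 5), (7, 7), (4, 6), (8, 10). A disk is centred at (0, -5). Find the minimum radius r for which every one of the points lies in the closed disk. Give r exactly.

The required radius is the distance from (0, -5) to the farthest point.
Squared distances: 200, 193, 137, 289.
Maximum is 289, attained at (8, 10).
r = √289 = 17.

17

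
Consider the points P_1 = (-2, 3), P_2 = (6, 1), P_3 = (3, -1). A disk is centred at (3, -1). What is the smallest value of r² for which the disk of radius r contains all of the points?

41

The required radius is the distance from (3, -1) to the farthest point.
Squared distances: 41, 13, 0.
Maximum is 41, attained at P_1.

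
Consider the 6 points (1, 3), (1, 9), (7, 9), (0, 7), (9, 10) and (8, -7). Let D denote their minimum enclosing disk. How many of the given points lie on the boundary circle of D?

3

By Welzl's lemma the MEC is supported by two points (diametrically opposite) or three points (on a circumcircle).
The minimum enclosing circle is determined by three boundary points: (1, 9), (9, 10), (8, -7).
Their circumcentre is (323/54, 89/54) with r² = 114985/1458.
The farthest remaining point (0, 7) is at distance² 93925/1458 ≤ 114985/1458.
The points at distance exactly r from the centre are (1, 9), (9, 10), (8, -7) — 3 points.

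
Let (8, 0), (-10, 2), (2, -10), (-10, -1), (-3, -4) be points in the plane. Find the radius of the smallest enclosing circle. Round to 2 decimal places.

9.33

A smallest enclosing disk is always determined by at most three of the input points on its boundary.
The minimum enclosing circle is determined by three boundary points: (8, 0), (-10, 2), (2, -10).
Their circumcentre is (-1.25, -1.25) with r² = 87.125.
The farthest remaining point (-10, -1) is at distance² 76.625 ≤ 87.125.
r = √(87.125) ≈ 9.33.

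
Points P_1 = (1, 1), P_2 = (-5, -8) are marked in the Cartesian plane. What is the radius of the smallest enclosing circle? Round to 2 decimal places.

5.41

The smallest circle enclosing two points has them as diameter endpoints.
Centre = midpoint = (-2, -3.5); r² = |P_1P_2|²/4 = 117/4 = 29.25.
r = √(29.25) ≈ 5.41.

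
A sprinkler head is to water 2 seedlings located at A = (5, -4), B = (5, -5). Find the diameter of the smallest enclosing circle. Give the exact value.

1

The smallest circle enclosing two points has them as diameter endpoints.
Centre = midpoint = (5, -4.5); r² = |AB|²/4 = 1/4 = 0.25.
Diameter = 2r = 2√(0.25) = 1.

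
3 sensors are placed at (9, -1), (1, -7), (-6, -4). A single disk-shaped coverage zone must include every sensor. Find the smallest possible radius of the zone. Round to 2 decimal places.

Call the three points A, B, C in the order given.
Side lengths²: AB² = 100, AC² = 234, BC² = 58.
Since AC² = 234 ≥ 100 + 58 = 158, the angle opposite AC is not acute, so the smallest enclosing circle has AC as diameter.
Centre = midpoint of AC = (1.5, -2.5), r² = 234/4 = 58.5.
r = √(58.5) ≈ 7.65.

7.65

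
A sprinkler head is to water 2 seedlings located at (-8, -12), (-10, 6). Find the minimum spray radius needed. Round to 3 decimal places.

The smallest circle enclosing two points has them as diameter endpoints.
Centre = midpoint = (-9, -3); r² = |(-8, -12)−(-10, 6)|²/4 = 328/4 = 82.
r = √82 ≈ 9.055.

9.055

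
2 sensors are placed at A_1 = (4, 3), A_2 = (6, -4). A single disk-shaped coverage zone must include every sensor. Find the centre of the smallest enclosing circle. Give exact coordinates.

The smallest circle enclosing two points has them as diameter endpoints.
Centre = midpoint = (5, -0.5); r² = |A_1A_2|²/4 = 53/4 = 13.25.
Centre = (5, -0.5).

(5, -0.5)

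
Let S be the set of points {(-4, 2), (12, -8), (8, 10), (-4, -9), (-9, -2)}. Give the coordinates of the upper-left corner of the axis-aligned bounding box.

x-range [-9, 12], y-range [-9, 10].
The upper-left corner is (-9, 10).

(-9, 10)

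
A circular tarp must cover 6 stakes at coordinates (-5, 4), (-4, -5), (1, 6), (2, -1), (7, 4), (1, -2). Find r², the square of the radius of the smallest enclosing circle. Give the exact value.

4141/81

By Welzl's lemma the MEC is supported by two points (diametrically opposite) or three points (on a circumcircle).
The minimum enclosing circle is determined by three boundary points: (-5, 4), (-4, -5), (7, 4).
Their circumcentre is (1, 1/9) with r² = 4141/81.
The farthest remaining point (1, 6) is at distance² 2809/81 ≤ 4141/81.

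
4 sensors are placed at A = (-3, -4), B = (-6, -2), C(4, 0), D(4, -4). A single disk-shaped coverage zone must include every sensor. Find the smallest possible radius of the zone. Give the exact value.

A smallest enclosing disk is always determined by at most three of the input points on its boundary.
The minimum enclosing circle is determined by three boundary points: B, C, D.
Their circumcentre is (-0.8, -2) with r² = 27.04.
The farthest remaining point A is at distance² 8.84 ≤ 27.04.
r = √(27.04) = 5.2.

5.2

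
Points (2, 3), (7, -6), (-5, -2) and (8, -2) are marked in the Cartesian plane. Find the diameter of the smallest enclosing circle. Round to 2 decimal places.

The minimum enclosing circle of a finite set is fixed by two of the points (as a diameter) or three (as a circumcircle).
The minimum enclosing circle is determined by three boundary points: (7, -6), (-5, -2), (8, -2).
Their circumcentre is (1.5, -2.5) with r² = 42.5.
The farthest remaining point (2, 3) is at distance² 30.5 ≤ 42.5.
Diameter = 2r = 2√(42.5) ≈ 13.04.

13.04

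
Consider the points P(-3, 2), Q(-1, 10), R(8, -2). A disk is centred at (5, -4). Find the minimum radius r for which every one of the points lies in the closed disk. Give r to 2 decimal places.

The required radius is the distance from (5, -4) to the farthest point.
Squared distances: 100, 232, 13.
Maximum is 232, attained at Q.
r = √232 ≈ 15.23.

15.23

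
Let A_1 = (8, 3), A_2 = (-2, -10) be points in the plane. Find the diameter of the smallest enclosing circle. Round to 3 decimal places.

The smallest circle enclosing two points has them as diameter endpoints.
Centre = midpoint = (3, -3.5); r² = |A_1A_2|²/4 = 269/4 = 67.25.
Diameter = 2r = 2√(67.25) ≈ 16.401.

16.401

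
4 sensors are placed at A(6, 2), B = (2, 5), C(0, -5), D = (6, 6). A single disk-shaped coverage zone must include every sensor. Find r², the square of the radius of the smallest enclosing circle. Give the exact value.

The minimum enclosing circle of a finite set is fixed by two of the points (as a diameter) or three (as a circumcircle).
The farthest pair is C–D with squared distance 157. The circle on this segment as diameter has centre (3, 0.5) and r² = 157/4 = 39.25.
Check A: distance² to centre = 11.25 ≤ 39.25, so it lies inside.
All remaining points lie in this disk, and no smaller disk contains both endpoints, so this is the minimum enclosing circle.

39.25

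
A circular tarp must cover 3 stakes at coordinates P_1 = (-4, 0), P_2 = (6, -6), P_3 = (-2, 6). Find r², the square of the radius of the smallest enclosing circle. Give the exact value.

Side lengths²: P_1P_2² = 136, P_1P_3² = 40, P_2P_3² = 208.
Since P_2P_3² = 208 ≥ 136 + 40 = 176, the angle opposite P_2P_3 is not acute, so the smallest enclosing circle has P_2P_3 as diameter.
Centre = midpoint of P_2P_3 = (2, 0), r² = 208/4 = 52.

52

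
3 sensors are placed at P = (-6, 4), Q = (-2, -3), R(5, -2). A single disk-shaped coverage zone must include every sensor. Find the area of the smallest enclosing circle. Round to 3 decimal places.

Side lengths²: PQ² = 65, PR² = 157, QR² = 50.
Since PR² = 157 ≥ 65 + 50 = 115, the angle opposite PR is not acute, so the smallest enclosing circle has PR as diameter.
Centre = midpoint of PR = (-0.5, 1), r² = 157/4 = 39.25.
Area = π·r² = π·39.25 ≈ 123.308.

123.308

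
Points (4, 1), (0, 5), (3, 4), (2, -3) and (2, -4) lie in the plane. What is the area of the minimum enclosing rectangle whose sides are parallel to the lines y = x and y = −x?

49.5

In coordinates u = x + y, v = x − y the rectangle is axis-aligned; the map (x,y)→(u,v) scales areas by 2.
u-values: 5, 5, 7, -1, -2; range = 7 − (-2) = 9.
v-values: 3, -5, -1, 5, 6; range = 6 − (-5) = 11.
Area = (9 × 11) / 2 = 49.5.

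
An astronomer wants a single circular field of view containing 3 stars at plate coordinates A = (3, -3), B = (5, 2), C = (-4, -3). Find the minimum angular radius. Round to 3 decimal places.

5.148

Side lengths²: AB² = 29, AC² = 49, BC² = 106.
Since BC² = 106 ≥ 49 + 29 = 78, the angle opposite BC is not acute, so the smallest enclosing circle has BC as diameter.
Centre = midpoint of BC = (0.5, -0.5), r² = 106/4 = 26.5.
r = √(26.5) ≈ 5.148.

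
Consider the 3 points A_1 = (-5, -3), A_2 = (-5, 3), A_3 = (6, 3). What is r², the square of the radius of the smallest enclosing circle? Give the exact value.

39.25

Side lengths²: A_1A_2² = 36, A_1A_3² = 157, A_2A_3² = 121.
Since A_1A_3² = 157 ≥ 121 + 36 = 157, the angle opposite A_1A_3 is not acute, so the smallest enclosing circle has A_1A_3 as diameter.
Centre = midpoint of A_1A_3 = (0.5, 0), r² = 157/4 = 39.25.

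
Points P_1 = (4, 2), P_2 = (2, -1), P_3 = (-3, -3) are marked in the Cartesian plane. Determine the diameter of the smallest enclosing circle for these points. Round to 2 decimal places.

8.60

Side lengths²: P_1P_2² = 13, P_1P_3² = 74, P_2P_3² = 29.
Since P_1P_3² = 74 ≥ 29 + 13 = 42, the angle opposite P_1P_3 is not acute, so the smallest enclosing circle has P_1P_3 as diameter.
Centre = midpoint of P_1P_3 = (0.5, -0.5), r² = 74/4 = 18.5.
Diameter = 2r = 2√(18.5) ≈ 8.60.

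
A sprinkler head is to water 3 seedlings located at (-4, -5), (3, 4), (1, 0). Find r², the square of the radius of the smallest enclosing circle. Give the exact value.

32.5

Call the three points A, B, C in the order given.
Side lengths²: AB² = 130, AC² = 50, BC² = 20.
Since AB² = 130 ≥ 50 + 20 = 70, the angle opposite AB is not acute, so the smallest enclosing circle has AB as diameter.
Centre = midpoint of AB = (-0.5, -0.5), r² = 130/4 = 32.5.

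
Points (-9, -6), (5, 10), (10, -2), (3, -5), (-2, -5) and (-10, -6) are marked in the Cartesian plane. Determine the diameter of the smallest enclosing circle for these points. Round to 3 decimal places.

22.366

By Welzl's lemma the MEC is supported by two points (diametrically opposite) or three points (on a circumcircle).
The minimum enclosing circle is determined by three boundary points: (5, 10), (10, -2), (-10, -6).
Their circumcentre is (-0.9, 0.5) with r² = 125.06.
The farthest remaining point (-9, -6) is at distance² 107.86 ≤ 125.06.
Diameter = 2r = 2√(125.06) ≈ 22.366.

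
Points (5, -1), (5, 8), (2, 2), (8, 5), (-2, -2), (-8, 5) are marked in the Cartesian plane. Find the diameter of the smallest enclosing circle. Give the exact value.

The farthest pair is (8, 5)–(-8, 5) with squared distance 256. The circle on this segment as diameter has centre (0, 5) and r² = 256/4 = 64.
Check (5, -1): distance² to centre = 61 ≤ 64, so it lies inside.
All remaining points lie in this disk, and no smaller disk contains both endpoints, so this is the minimum enclosing circle.
Diameter = 2r = 2√64 = 16.

16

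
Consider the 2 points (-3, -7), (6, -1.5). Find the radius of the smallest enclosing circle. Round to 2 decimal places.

The smallest circle enclosing two points has them as diameter endpoints.
Centre = midpoint = (1.5, -4.25); r² = |(-3, -7)−(6, -1.5)|²/4 = 111.25/4 = 27.8125.
r = √(27.8125) ≈ 5.27.

5.27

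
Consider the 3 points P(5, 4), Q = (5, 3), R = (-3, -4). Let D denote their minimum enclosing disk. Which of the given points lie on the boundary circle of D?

Side lengths²: PQ² = 1, PR² = 128, QR² = 113.
Since PR² = 128 ≥ 113 + 1 = 114, the angle opposite PR is not acute, so the smallest enclosing circle has PR as diameter.
Centre = midpoint of PR = (1, 0), r² = 128/4 = 32.
The points at distance exactly r from the centre are P, R — 2 points.

P, R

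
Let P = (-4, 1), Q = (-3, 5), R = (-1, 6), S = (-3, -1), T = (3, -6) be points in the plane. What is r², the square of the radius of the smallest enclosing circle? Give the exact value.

By Welzl's lemma the MEC is supported by two points (diametrically opposite) or three points (on a circumcircle).
The minimum enclosing circle is determined by three boundary points: Q, R, T.
Their circumcentre is (11/14, -1/14) with r² = 3925/98.
The farthest remaining point P is at distance² 2357/98 ≤ 3925/98.

3925/98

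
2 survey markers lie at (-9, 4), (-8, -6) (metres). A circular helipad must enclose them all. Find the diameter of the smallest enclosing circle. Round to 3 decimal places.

10.050

The smallest circle enclosing two points has them as diameter endpoints.
Centre = midpoint = (-8.5, -1); r² = |(-9, 4)−(-8, -6)|²/4 = 101/4 = 25.25.
Diameter = 2r = 2√(25.25) ≈ 10.050.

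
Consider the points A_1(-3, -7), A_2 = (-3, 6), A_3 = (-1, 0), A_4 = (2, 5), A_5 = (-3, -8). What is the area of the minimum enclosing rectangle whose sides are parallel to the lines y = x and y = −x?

126

In coordinates u = x + y, v = x − y the rectangle is axis-aligned; the map (x,y)→(u,v) scales areas by 2.
u-values: -10, 3, -1, 7, -11; range = 7 − (-11) = 18.
v-values: 4, -9, -1, -3, 5; range = 5 − (-9) = 14.
Area = (18 × 14) / 2 = 126.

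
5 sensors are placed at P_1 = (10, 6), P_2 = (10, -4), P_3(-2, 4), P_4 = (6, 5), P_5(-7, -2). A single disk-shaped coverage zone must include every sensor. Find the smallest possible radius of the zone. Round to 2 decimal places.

9.46

The minimum enclosing circle is determined by three boundary points: P_1, P_2, P_5.
Their circumcentre is (67/34, 1) with r² = 103429/1156.
The farthest remaining point P_4 is at distance² 37265/1156 ≤ 103429/1156.
r = √(103429/1156) ≈ 9.46.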